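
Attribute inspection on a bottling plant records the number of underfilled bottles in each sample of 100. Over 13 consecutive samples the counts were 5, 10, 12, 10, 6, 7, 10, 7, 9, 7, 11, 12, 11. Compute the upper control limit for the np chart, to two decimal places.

p̄ = Σdᵢ / (k·n) = 117 / (13 × 100) = 0.09000
UCL = np̄ + 3·√(np̄(1−p̄)) = 9.0000 + 3 × √(9.0000×0.91000) = 9.0000 + 3 × 2.8618 = 17.5855

17.59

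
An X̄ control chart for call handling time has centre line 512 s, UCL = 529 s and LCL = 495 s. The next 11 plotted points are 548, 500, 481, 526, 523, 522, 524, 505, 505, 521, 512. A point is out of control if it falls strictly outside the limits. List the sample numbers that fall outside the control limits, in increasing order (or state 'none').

Compare each point to [495, 529]: sample 1 = 548 > UCL; sample 3 = 481 < LCL.

1, 3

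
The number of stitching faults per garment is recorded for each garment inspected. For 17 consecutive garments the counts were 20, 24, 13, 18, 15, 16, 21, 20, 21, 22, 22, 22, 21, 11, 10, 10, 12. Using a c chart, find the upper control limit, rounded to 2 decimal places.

30.09

c̄ = (20 + 24 + 13 + 18 + 15 + 16 + 21 + 20 + 21 + 22 + 22 + 22 + 21 + 11 + 10 + 10 + 12) / 17 = 298 / 17 = 17.5294
UCL = c̄ + 3√c̄ = 17.5294 + 3 × √17.5294 = 17.5294 + 3 × 4.1868 = 30.0899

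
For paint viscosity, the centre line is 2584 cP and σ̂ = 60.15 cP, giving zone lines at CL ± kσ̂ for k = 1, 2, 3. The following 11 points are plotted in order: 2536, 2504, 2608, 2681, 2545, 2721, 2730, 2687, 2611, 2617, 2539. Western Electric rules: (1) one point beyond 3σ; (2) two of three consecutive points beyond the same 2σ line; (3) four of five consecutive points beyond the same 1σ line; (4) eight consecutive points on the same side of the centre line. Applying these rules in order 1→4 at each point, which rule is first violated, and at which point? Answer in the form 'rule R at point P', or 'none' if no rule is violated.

rule 2 at point 7

Zone of each point (C = within 1σ̂, B = 1σ̂–2σ̂, A = 2σ̂–3σ̂, * = beyond 3σ̂; sign = side of CL): 1:-C, 2:-B, 3:+C, 4:+B, 5:-C, 6:+A, 7:+A, 8:+B, 9:+C, 10:+C, 11:-C
Rule 2 (two of three consecutive points beyond the same 2σ limit) is satisfied at point 7.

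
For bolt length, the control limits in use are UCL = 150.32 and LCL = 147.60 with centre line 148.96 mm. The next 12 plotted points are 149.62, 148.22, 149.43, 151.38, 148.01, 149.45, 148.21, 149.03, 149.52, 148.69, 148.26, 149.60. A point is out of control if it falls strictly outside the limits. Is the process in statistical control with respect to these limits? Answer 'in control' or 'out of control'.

out of control

Compare each point to [147.60, 150.32]: sample 4 = 151.38 > UCL.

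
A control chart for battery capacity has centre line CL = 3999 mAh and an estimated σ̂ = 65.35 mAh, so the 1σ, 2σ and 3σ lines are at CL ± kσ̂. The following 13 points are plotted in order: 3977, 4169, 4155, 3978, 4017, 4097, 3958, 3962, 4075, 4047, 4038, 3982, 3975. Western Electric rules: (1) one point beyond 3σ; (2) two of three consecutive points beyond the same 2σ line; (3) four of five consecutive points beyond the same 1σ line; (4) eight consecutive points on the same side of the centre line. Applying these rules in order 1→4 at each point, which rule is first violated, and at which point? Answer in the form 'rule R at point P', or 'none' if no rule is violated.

Zone of each point (C = within 1σ̂, B = 1σ̂–2σ̂, A = 2σ̂–3σ̂, * = beyond 3σ̂; sign = side of CL): 1:-C, 2:+A, 3:+A, 4:-C, 5:+C, 6:+B, 7:-C, 8:-C, 9:+B, 10:+C, 11:+C, 12:-C, 13:-C
Rule 2 (two of three consecutive points beyond the same 2σ limit) is satisfied at point 3.

rule 2 at point 3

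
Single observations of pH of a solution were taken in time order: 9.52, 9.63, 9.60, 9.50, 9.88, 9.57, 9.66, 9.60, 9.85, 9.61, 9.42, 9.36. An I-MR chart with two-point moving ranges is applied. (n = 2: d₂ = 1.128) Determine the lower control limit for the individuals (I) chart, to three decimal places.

X̄ = (9.52 + 9.63 + 9.60 + 9.50 + 9.88 + 9.57 + 9.66 + 9.60 + 9.85 + 9.61 + 9.42 + 9.36) / 12 = 9.6000
Moving ranges: 0.11, 0.03, 0.10, 0.38, 0.31, 0.09, 0.06, 0.25, 0.24, 0.19, 0.06; M̄R̄ = 1.8200 / 11 = 0.1655
LCL = X̄ − 3·M̄R̄/d₂ = 9.6000 − 3 × 0.1655 / 1.128 = 9.1600

9.160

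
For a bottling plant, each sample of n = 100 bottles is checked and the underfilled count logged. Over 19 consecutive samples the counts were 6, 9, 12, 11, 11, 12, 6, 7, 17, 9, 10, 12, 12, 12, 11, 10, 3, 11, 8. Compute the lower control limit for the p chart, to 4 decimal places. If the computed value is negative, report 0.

0.0097

p̄ = Σdᵢ / (k·n) = 189 / (19 × 100) = 0.09947
LCL = p̄ − 3·√(p̄(1−p̄)/n) = 0.09947 − 3 × 0.02993 = 0.00968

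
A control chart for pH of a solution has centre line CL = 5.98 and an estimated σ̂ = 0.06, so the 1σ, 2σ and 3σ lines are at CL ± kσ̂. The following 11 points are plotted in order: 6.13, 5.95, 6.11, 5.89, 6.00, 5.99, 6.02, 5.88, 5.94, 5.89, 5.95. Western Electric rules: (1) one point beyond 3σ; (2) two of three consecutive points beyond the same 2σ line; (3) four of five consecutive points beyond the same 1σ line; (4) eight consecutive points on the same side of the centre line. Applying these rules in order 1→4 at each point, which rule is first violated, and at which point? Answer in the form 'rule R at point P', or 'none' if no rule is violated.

Zone of each point (C = within 1σ̂, B = 1σ̂–2σ̂, A = 2σ̂–3σ̂, * = beyond 3σ̂; sign = side of CL): 1:+A, 2:-C, 3:+A, 4:-B, 5:+C, 6:+C, 7:+C, 8:-B, 9:-C, 10:-B, 11:-C
Rule 2 (two of three consecutive points beyond the same 2σ limit) is satisfied at point 3.

rule 2 at point 3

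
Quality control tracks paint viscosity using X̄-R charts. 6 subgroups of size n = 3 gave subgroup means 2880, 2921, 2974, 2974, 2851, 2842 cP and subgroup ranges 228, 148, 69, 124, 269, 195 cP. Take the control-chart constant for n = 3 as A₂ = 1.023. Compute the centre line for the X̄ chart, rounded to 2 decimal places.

X̄̄ = (2880 + 2921 + 2974 + 2974 + 2851 + 2842) / 6 = 17442.0000 / 6 = 2907.0000
CL = X̄̄ = 2907.0000

2907.00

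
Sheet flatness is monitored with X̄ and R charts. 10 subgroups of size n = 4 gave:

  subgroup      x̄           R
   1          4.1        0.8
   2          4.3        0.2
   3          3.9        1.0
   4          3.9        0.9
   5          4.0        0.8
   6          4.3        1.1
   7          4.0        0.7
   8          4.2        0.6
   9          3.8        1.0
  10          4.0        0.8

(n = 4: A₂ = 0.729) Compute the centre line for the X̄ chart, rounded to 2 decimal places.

X̄̄ = (4.1 + 4.3 + 3.9 + 3.9 + 4.0 + 4.3 + 4.0 + 4.2 + 3.8 + 4.0) / 10 = 40.5000 / 10 = 4.0500
CL = X̄̄ = 4.0500

4.05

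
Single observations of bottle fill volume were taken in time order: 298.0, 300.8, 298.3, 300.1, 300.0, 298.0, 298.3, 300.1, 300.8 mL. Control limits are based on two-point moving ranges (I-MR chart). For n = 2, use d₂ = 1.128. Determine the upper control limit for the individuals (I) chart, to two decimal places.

X̄ = (298.0 + 300.8 + 298.3 + 300.1 + 300.0 + 298.0 + 298.3 + 300.1 + 300.8) / 9 = 299.3778
Moving ranges: 2.8, 2.5, 1.8, 0.1, 2.0, 0.3, 1.8, 0.7; M̄R̄ = 12.0000 / 8 = 1.5000
UCL = X̄ + 3·M̄R̄/d₂ = 299.3778 + 3 × 1.5000 / 1.128 = 303.3671

303.37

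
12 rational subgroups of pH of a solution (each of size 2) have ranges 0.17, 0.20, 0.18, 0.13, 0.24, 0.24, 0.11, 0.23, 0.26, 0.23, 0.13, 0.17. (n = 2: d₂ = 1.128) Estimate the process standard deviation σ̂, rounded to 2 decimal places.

R̄ = (0.17 + 0.20 + 0.18 + 0.13 + 0.24 + 0.24 + 0.11 + 0.23 + 0.26 + 0.23 + 0.13 + 0.17) / 12 = 0.1908
σ̂ = R̄ / d₂ = 0.1908 / 1.128 = 0.1692

0.17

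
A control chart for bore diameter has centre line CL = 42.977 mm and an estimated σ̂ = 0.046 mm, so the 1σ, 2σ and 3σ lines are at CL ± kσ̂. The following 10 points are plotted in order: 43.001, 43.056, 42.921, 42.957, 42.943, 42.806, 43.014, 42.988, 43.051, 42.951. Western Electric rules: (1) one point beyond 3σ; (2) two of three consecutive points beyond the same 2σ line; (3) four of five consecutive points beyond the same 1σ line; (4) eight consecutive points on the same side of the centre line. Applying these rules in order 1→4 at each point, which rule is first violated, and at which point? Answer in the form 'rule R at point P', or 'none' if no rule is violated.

Zone of each point (C = within 1σ̂, B = 1σ̂–2σ̂, A = 2σ̂–3σ̂, * = beyond 3σ̂; sign = side of CL): 1:+C, 2:+B, 3:-B, 4:-C, 5:-C, 6:-*, 7:+C, 8:+C, 9:+B, 10:-C
Rule 1 (one point beyond the 3σ limits) is satisfied at point 6.

rule 1 at point 6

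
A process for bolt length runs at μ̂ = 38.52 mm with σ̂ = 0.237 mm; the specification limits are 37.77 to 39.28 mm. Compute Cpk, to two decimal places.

Cpu = (USL − μ̂) / (3σ̂) = (39.28 − 38.52) / (3 × 0.237) = 1.0689; Cpl = (μ̂ − LSL) / (3σ̂) = (38.52 − 37.77) / (3 × 0.237) = 1.0549; Cpk = min(Cpu, Cpl) = 1.0549

1.05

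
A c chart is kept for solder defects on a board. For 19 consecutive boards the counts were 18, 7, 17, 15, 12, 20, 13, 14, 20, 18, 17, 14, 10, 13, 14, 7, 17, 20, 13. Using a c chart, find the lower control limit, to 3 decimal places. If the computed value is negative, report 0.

3.188

c̄ = (18 + 7 + 17 + 15 + 12 + 20 + 13 + 14 + 20 + 18 + 17 + 14 + 10 + 13 + 14 + 7 + 17 + 20 + 13) / 19 = 279 / 19 = 14.6842
LCL = c̄ − 3√c̄ = 14.6842 − 3 × 3.8320 = 3.1882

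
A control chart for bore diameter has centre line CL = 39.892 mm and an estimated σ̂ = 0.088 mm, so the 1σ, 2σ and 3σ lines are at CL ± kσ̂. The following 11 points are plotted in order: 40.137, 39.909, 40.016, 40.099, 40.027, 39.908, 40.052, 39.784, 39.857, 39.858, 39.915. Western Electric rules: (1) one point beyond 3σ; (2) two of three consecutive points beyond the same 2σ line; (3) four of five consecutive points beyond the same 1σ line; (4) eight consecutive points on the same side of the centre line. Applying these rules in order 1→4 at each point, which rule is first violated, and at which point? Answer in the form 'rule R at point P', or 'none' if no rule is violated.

Zone of each point (C = within 1σ̂, B = 1σ̂–2σ̂, A = 2σ̂–3σ̂, * = beyond 3σ̂; sign = side of CL): 1:+A, 2:+C, 3:+B, 4:+A, 5:+B, 6:+C, 7:+B, 8:-B, 9:-C, 10:-C, 11:+C
Rule 3 (four of five consecutive points beyond the same 1σ limit) is satisfied at point 5.

rule 3 at point 5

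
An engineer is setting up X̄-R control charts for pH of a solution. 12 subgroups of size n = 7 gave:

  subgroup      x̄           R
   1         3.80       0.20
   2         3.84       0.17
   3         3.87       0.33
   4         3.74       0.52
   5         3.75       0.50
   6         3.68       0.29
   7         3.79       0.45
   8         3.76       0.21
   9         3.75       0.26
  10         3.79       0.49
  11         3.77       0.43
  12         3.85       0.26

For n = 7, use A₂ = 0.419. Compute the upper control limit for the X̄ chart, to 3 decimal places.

X̄̄ = (3.80 + 3.84 + 3.87 + 3.74 + 3.75 + 3.68 + 3.79 + 3.76 + 3.75 + 3.79 + 3.77 + 3.85) / 12 = 45.3900 / 12 = 3.7825
R̄ = (0.20 + 0.17 + 0.33 + 0.52 + 0.50 + 0.29 + 0.45 + 0.21 + 0.26 + 0.49 + 0.43 + 0.26) / 12 = 4.1100 / 12 = 0.3425
UCL = X̄̄ + A₂·R̄ = 3.7825 + 0.419 × 0.3425 = 3.9260

3.926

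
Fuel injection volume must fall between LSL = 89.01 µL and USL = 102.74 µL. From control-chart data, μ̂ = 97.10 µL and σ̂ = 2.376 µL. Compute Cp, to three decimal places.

0.963

Cp = (USL − LSL) / (6σ̂) = (102.74 − 89.01) / (6 × 2.376) = 13.7300 / 14.2560 = 0.9631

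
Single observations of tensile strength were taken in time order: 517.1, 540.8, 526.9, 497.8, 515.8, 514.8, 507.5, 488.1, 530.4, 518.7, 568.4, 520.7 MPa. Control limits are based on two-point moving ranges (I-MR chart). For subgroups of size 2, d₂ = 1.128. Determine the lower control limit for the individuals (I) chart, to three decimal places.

456.802

X̄ = (517.1 + 540.8 + 526.9 + 497.8 + 515.8 + 514.8 + 507.5 + 488.1 + 530.4 + 518.7 + 568.4 + 520.7) / 12 = 520.5833
Moving ranges: 23.7, 13.9, 29.1, 18.0, 1.0, 7.3, 19.4, 42.3, 11.7, 49.7, 47.7; M̄R̄ = 263.8000 / 11 = 23.9818
LCL = X̄ − 3·M̄R̄/d₂ = 520.5833 − 3 × 23.9818 / 1.128 = 456.8019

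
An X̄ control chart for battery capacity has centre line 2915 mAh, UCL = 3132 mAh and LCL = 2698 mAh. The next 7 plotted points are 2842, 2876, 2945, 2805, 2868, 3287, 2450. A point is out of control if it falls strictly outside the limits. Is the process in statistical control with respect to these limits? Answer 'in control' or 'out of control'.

out of control

Compare each point to [2698, 3132]: sample 6 = 3287 > UCL; sample 7 = 2450 < LCL.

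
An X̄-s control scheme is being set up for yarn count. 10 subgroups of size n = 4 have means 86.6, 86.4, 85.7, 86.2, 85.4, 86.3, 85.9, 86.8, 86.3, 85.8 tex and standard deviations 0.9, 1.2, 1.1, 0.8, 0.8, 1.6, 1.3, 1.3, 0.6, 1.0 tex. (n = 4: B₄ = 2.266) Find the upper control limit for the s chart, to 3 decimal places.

s̄ = (0.9 + 1.2 + 1.1 + 0.8 + 0.8 + 1.6 + 1.3 + 1.3 + 0.6 + 1.0) / 10 = 1.0600
UCL_s = B₄·s̄ = 2.266 × 1.0600 = 2.4020

2.402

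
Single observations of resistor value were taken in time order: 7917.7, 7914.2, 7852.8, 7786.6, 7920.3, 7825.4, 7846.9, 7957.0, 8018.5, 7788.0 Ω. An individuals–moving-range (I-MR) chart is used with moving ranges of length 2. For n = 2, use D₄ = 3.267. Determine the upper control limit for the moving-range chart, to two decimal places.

284.34

Moving ranges: 3.5, 61.4, 66.2, 133.7, 94.9, 21.5, 110.1, 61.5, 230.5; M̄R̄ = 783.3000 / 9 = 87.0333
UCL_MR = D₄·M̄R̄ = 3.267 × 87.0333 = 284.3379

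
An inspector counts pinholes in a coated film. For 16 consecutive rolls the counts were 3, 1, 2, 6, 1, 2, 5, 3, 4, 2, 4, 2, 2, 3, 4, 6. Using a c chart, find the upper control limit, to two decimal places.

8.43

c̄ = (3 + 1 + 2 + 6 + 1 + 2 + 5 + 3 + 4 + 2 + 4 + 2 + 2 + 3 + 4 + 6) / 16 = 50 / 16 = 3.1250
UCL = c̄ + 3√c̄ = 3.1250 + 3 × √3.1250 = 3.1250 + 3 × 1.7678 = 8.4283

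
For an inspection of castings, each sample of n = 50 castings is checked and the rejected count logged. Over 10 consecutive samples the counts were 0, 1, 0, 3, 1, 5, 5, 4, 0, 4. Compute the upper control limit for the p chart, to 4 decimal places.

p̄ = Σdᵢ / (k·n) = 23 / (10 × 50) = 0.04600
UCL = p̄ + 3·√(p̄(1−p̄)/n) = 0.04600 + 3 × √(0.04600×0.95400/50) = 0.04600 + 3 × 0.02963 = 0.13488

0.1349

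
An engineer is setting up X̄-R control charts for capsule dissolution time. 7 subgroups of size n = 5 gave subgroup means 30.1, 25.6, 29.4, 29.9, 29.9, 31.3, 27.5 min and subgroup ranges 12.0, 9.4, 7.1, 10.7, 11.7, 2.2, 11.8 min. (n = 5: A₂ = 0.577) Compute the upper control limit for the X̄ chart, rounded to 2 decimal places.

X̄̄ = (30.1 + 25.6 + 29.4 + 29.9 + 29.9 + 31.3 + 27.5) / 7 = 203.7000 / 7 = 29.1000
R̄ = (12.0 + 9.4 + 7.1 + 10.7 + 11.7 + 2.2 + 11.8) / 7 = 64.9000 / 7 = 9.2714
UCL = X̄̄ + A₂·R̄ = 29.1000 + 0.577 × 9.2714 = 34.4496

34.45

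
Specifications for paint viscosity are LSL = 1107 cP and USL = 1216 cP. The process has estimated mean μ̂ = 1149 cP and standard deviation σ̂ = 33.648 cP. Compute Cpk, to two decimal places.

0.42

Cpu = (USL − μ̂) / (3σ̂) = (1216 − 1149) / (3 × 33.648) = 0.6637; Cpl = (μ̂ − LSL) / (3σ̂) = (1149 − 1107) / (3 × 33.648) = 0.4161; Cpk = min(Cpu, Cpl) = 0.4161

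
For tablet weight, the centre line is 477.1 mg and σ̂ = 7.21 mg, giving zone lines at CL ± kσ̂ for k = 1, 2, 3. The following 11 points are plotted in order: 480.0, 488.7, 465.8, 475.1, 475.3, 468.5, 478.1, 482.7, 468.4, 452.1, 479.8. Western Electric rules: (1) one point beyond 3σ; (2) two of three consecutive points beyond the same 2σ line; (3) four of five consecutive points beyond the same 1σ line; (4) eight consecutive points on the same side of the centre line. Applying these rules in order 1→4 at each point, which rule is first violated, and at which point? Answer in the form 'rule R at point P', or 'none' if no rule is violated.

Zone of each point (C = within 1σ̂, B = 1σ̂–2σ̂, A = 2σ̂–3σ̂, * = beyond 3σ̂; sign = side of CL): 1:+C, 2:+B, 3:-B, 4:-C, 5:-C, 6:-B, 7:+C, 8:+C, 9:-B, 10:-*, 11:+C
Rule 1 (one point beyond the 3σ limits) is satisfied at point 10.

rule 1 at point 10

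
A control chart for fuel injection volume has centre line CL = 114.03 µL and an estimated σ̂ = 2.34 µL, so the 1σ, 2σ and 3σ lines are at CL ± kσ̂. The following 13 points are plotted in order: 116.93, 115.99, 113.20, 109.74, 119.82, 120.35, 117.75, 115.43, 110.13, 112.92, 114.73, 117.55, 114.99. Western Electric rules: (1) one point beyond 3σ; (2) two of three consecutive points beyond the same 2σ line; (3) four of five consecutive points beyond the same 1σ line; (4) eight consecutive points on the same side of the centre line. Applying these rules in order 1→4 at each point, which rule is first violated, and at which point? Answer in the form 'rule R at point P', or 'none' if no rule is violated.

Zone of each point (C = within 1σ̂, B = 1σ̂–2σ̂, A = 2σ̂–3σ̂, * = beyond 3σ̂; sign = side of CL): 1:+B, 2:+C, 3:-C, 4:-B, 5:+A, 6:+A, 7:+B, 8:+C, 9:-B, 10:-C, 11:+C, 12:+B, 13:+C
Rule 2 (two of three consecutive points beyond the same 2σ limit) is satisfied at point 6.

rule 2 at point 6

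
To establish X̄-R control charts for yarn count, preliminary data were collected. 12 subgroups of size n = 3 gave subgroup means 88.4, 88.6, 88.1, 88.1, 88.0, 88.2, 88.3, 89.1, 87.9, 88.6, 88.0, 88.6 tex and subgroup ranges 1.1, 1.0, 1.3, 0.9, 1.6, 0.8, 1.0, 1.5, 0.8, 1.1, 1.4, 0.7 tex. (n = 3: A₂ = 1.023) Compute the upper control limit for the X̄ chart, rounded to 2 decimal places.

X̄̄ = (88.4 + 88.6 + 88.1 + 88.1 + 88.0 + 88.2 + 88.3 + 89.1 + 87.9 + 88.6 + 88.0 + 88.6) / 12 = 1059.9000 / 12 = 88.3250
R̄ = (1.1 + 1.0 + 1.3 + 0.9 + 1.6 + 0.8 + 1.0 + 1.5 + 0.8 + 1.1 + 1.4 + 0.7) / 12 = 13.2000 / 12 = 1.1000
UCL = X̄̄ + A₂·R̄ = 88.3250 + 1.023 × 1.1000 = 89.4503

89.45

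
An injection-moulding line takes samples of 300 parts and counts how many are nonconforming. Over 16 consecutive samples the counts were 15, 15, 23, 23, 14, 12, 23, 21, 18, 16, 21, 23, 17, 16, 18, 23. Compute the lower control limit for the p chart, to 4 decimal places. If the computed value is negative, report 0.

p̄ = Σdᵢ / (k·n) = 298 / (16 × 300) = 0.06208
LCL = p̄ − 3·√(p̄(1−p̄)/n) = 0.06208 − 3 × 0.01393 = 0.02029

0.0203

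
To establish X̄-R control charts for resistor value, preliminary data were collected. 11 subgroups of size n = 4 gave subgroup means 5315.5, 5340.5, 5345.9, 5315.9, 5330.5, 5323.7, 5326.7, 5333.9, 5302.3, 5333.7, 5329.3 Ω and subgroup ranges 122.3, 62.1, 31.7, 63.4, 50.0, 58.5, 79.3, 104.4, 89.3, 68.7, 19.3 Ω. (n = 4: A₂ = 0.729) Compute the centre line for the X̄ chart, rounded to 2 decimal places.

5327.08

X̄̄ = (5315.5 + 5340.5 + 5345.9 + 5315.9 + 5330.5 + 5323.7 + 5326.7 + 5333.9 + 5302.3 + 5333.7 + 5329.3) / 11 = 58597.9000 / 11 = 5327.0818
CL = X̄̄ = 5327.0818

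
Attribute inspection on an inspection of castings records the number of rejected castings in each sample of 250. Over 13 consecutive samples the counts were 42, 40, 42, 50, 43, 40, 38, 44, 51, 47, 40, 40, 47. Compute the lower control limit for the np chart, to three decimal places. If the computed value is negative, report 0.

25.421

p̄ = Σdᵢ / (k·n) = 564 / (13 × 250) = 0.17354
LCL = np̄ − 3·√(np̄(1−p̄)) = 43.3846 − 3 × 5.9880 = 25.4207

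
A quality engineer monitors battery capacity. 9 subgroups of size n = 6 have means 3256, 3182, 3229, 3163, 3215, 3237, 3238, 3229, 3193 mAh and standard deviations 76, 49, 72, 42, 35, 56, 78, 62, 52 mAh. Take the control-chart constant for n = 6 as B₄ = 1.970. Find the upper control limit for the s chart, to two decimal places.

s̄ = (76 + 49 + 72 + 42 + 35 + 56 + 78 + 62 + 52) / 9 = 58.0000
UCL_s = B₄·s̄ = 1.970 × 58.0000 = 114.2600

114.26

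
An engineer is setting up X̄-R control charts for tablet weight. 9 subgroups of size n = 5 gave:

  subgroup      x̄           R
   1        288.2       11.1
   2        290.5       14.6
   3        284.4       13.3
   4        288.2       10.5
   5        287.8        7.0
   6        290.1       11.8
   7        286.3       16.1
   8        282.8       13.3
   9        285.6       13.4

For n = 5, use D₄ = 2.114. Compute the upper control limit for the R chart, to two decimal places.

26.10

R̄ = (11.1 + 14.6 + 13.3 + 10.5 + 7.0 + 11.8 + 16.1 + 13.3 + 13.4) / 9 = 111.1000 / 9 = 12.3444
UCL_R = D₄·R̄ = 2.114 × 12.3444 = 26.0962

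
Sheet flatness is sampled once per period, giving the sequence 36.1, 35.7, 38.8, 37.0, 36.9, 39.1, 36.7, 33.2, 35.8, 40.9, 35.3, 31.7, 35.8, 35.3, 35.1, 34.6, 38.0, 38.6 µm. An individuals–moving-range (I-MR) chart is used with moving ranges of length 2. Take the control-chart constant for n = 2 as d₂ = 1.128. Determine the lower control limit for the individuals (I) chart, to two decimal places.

X̄ = (36.1 + 35.7 + 38.8 + 37.0 + 36.9 + 39.1 + 36.7 + 33.2 + 35.8 + 40.9 + 35.3 + 31.7 + 35.8 + 35.3 + 35.1 + 34.6 + 38.0 + 38.6) / 18 = 36.3667
Moving ranges: 0.4, 3.1, 1.8, 0.1, 2.2, 2.4, 3.5, 2.6, 5.1, 5.6, 3.6, 4.1, 0.5, 0.2, 0.5, 3.4, 0.6; M̄R̄ = 39.7000 / 17 = 2.3353
LCL = X̄ − 3·M̄R̄/d₂ = 36.3667 − 3 × 2.3353 / 1.128 = 30.1558

30.16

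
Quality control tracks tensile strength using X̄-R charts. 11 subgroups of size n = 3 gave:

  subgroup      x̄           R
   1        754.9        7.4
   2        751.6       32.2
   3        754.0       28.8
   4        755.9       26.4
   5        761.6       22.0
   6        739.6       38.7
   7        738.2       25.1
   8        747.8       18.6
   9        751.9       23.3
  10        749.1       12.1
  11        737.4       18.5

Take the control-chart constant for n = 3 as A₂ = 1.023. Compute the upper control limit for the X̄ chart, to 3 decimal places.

X̄̄ = (754.9 + 751.6 + 754.0 + 755.9 + 761.6 + 739.6 + 738.2 + 747.8 + 751.9 + 749.1 + 737.4) / 11 = 8242.0000 / 11 = 749.2727
R̄ = (7.4 + 32.2 + 28.8 + 26.4 + 22.0 + 38.7 + 25.1 + 18.6 + 23.3 + 12.1 + 18.5) / 11 = 253.1000 / 11 = 23.0091
UCL = X̄̄ + A₂·R̄ = 749.2727 + 1.023 × 23.0091 = 772.8110

772.811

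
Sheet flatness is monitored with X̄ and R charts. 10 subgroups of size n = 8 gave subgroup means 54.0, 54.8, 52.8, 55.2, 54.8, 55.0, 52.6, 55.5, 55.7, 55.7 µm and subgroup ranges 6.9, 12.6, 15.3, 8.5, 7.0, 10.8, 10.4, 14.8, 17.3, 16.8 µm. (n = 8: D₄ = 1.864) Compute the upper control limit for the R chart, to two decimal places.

22.44

R̄ = (6.9 + 12.6 + 15.3 + 8.5 + 7.0 + 10.8 + 10.4 + 14.8 + 17.3 + 16.8) / 10 = 120.4000 / 10 = 12.0400
UCL_R = D₄·R̄ = 1.864 × 12.0400 = 22.4426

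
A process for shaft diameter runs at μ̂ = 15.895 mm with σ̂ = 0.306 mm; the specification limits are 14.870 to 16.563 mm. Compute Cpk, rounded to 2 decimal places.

0.73

Cpu = (USL − μ̂) / (3σ̂) = (16.563 − 15.895) / (3 × 0.306) = 0.7277; Cpl = (μ̂ − LSL) / (3σ̂) = (15.895 − 14.870) / (3 × 0.306) = 1.1166; Cpk = min(Cpu, Cpl) = 0.7277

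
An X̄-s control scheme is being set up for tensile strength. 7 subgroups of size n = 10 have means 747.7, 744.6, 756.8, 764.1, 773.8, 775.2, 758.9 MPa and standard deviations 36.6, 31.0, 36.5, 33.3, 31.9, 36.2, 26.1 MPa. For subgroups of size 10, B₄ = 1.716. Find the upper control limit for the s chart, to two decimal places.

s̄ = (36.6 + 31.0 + 36.5 + 33.3 + 31.9 + 36.2 + 26.1) / 7 = 33.0857
UCL_s = B₄·s̄ = 1.716 × 33.0857 = 56.7751

56.78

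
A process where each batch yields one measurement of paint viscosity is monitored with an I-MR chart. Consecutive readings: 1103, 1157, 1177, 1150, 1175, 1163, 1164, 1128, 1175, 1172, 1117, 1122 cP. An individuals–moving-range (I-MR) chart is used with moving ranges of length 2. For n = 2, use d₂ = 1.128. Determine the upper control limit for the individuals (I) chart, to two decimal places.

1219.16

X̄ = (1103 + 1157 + 1177 + 1150 + 1175 + 1163 + 1164 + 1128 + 1175 + 1172 + 1117 + 1122) / 12 = 1150.2500
Moving ranges: 54, 20, 27, 25, 12, 1, 36, 47, 3, 55, 5; M̄R̄ = 285.0000 / 11 = 25.9091
UCL = X̄ + 3·M̄R̄/d₂ = 1150.2500 + 3 × 25.9091 / 1.128 = 1219.1572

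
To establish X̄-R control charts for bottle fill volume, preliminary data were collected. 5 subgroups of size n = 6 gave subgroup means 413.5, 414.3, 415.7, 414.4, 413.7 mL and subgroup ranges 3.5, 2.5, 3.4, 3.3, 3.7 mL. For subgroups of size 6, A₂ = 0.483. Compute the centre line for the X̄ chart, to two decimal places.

414.32

X̄̄ = (413.5 + 414.3 + 415.7 + 414.4 + 413.7) / 5 = 2071.6000 / 5 = 414.3200
CL = X̄̄ = 414.3200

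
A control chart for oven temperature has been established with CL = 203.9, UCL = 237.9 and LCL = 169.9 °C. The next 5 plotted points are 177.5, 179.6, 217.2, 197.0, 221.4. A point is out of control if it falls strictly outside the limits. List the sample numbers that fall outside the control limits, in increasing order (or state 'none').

none

All 5 points lie within [169.9, 237.9].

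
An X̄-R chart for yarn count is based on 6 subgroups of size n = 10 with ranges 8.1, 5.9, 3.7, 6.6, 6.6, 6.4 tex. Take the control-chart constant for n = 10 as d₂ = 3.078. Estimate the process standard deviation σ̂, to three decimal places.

2.020

R̄ = (8.1 + 5.9 + 3.7 + 6.6 + 6.6 + 6.4) / 6 = 6.2167
σ̂ = R̄ / d₂ = 6.2167 / 3.078 = 2.0197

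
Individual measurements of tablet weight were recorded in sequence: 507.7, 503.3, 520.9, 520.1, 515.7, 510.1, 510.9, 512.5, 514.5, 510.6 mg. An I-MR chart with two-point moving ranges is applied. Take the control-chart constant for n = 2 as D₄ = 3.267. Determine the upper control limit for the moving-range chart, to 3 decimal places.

Moving ranges: 4.4, 17.6, 0.8, 4.4, 5.6, 0.8, 1.6, 2.0, 3.9; M̄R̄ = 41.1000 / 9 = 4.5667
UCL_MR = D₄·M̄R̄ = 3.267 × 4.5667 = 14.9193

14.919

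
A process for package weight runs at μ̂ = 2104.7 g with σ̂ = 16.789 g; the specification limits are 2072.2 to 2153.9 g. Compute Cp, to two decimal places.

Cp = (USL − LSL) / (6σ̂) = (2153.9 − 2072.2) / (6 × 16.789) = 81.7000 / 100.7340 = 0.8110

0.81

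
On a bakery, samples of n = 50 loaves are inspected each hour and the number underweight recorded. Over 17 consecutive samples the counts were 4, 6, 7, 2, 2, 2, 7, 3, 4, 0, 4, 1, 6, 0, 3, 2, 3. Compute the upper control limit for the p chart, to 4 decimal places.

0.1711

p̄ = Σdᵢ / (k·n) = 56 / (17 × 50) = 0.06588
UCL = p̄ + 3·√(p̄(1−p̄)/n) = 0.06588 + 3 × √(0.06588×0.93412/50) = 0.06588 + 3 × 0.03508 = 0.17113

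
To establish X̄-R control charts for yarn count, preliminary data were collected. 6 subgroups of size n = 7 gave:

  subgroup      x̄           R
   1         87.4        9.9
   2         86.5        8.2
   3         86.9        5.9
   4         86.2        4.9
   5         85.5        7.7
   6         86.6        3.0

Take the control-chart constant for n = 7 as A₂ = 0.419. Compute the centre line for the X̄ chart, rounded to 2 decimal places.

X̄̄ = (87.4 + 86.5 + 86.9 + 86.2 + 85.5 + 86.6) / 6 = 519.1000 / 6 = 86.5167
CL = X̄̄ = 86.5167

86.52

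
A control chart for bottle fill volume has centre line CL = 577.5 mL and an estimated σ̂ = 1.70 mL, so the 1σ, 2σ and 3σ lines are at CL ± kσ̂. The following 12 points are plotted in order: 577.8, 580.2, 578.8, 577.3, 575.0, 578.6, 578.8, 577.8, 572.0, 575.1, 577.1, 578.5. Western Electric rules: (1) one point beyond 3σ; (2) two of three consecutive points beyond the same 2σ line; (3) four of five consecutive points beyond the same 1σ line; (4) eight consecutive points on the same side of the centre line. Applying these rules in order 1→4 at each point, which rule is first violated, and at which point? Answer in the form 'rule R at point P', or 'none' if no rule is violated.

rule 1 at point 9

Zone of each point (C = within 1σ̂, B = 1σ̂–2σ̂, A = 2σ̂–3σ̂, * = beyond 3σ̂; sign = side of CL): 1:+C, 2:+B, 3:+C, 4:-C, 5:-B, 6:+C, 7:+C, 8:+C, 9:-*, 10:-B, 11:-C, 12:+C
Rule 1 (one point beyond the 3σ limits) is satisfied at point 9.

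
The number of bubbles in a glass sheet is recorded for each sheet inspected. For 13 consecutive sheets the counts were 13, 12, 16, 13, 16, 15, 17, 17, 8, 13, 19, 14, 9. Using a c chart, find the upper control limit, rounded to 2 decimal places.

25.22

c̄ = (13 + 12 + 16 + 13 + 16 + 15 + 17 + 17 + 8 + 13 + 19 + 14 + 9) / 13 = 182 / 13 = 14.0000
UCL = c̄ + 3√c̄ = 14.0000 + 3 × √14.0000 = 14.0000 + 3 × 3.7417 = 25.2250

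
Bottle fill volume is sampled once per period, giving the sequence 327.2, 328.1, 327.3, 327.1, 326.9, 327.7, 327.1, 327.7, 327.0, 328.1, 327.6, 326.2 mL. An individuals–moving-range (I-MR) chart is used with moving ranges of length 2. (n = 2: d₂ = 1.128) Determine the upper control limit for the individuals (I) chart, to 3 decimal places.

329.219

X̄ = (327.2 + 328.1 + 327.3 + 327.1 + 326.9 + 327.7 + 327.1 + 327.7 + 327.0 + 328.1 + 327.6 + 326.2) / 12 = 327.3333
Moving ranges: 0.9, 0.8, 0.2, 0.2, 0.8, 0.6, 0.6, 0.7, 1.1, 0.5, 1.4; M̄R̄ = 7.8000 / 11 = 0.7091
UCL = X̄ + 3·M̄R̄/d₂ = 327.3333 + 3 × 0.7091 / 1.128 = 329.2192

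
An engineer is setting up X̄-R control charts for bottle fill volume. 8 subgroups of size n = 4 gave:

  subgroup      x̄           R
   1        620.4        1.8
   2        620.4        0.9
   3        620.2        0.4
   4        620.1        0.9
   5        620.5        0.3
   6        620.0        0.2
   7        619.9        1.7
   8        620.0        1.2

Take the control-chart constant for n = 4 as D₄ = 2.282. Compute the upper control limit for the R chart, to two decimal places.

2.11

R̄ = (1.8 + 0.9 + 0.4 + 0.9 + 0.3 + 0.2 + 1.7 + 1.2) / 8 = 7.4000 / 8 = 0.9250
UCL_R = D₄·R̄ = 2.282 × 0.9250 = 2.1109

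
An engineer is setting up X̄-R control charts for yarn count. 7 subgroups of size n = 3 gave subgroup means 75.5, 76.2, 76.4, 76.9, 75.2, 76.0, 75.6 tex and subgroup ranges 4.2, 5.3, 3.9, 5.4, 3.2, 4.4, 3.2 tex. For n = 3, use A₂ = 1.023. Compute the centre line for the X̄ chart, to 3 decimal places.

X̄̄ = (75.5 + 76.2 + 76.4 + 76.9 + 75.2 + 76.0 + 75.6) / 7 = 531.8000 / 7 = 75.9714
CL = X̄̄ = 75.9714

75.971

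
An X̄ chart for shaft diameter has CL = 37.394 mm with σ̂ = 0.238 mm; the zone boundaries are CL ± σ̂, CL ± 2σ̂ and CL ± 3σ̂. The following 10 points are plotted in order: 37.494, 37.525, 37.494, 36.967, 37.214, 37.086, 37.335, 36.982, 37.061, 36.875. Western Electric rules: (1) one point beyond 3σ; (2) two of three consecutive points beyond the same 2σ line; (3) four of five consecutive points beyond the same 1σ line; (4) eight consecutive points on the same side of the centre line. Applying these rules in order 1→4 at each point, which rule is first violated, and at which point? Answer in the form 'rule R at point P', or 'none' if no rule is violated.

rule 3 at point 10

Zone of each point (C = within 1σ̂, B = 1σ̂–2σ̂, A = 2σ̂–3σ̂, * = beyond 3σ̂; sign = side of CL): 1:+C, 2:+C, 3:+C, 4:-B, 5:-C, 6:-B, 7:-C, 8:-B, 9:-B, 10:-A
Rule 3 (four of five consecutive points beyond the same 1σ limit) is satisfied at point 10.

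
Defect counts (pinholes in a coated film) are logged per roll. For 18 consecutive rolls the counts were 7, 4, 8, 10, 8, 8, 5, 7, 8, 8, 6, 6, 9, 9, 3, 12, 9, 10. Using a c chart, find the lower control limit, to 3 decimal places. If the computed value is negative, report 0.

0.000

c̄ = (7 + 4 + 8 + 10 + 8 + 8 + 5 + 7 + 8 + 8 + 6 + 6 + 9 + 9 + 3 + 12 + 9 + 10) / 18 = 137 / 18 = 7.6111
LCL = c̄ − 3√c̄ = 7.6111 − 3 × 2.7588 = -0.6654 → 0 (cannot be negative)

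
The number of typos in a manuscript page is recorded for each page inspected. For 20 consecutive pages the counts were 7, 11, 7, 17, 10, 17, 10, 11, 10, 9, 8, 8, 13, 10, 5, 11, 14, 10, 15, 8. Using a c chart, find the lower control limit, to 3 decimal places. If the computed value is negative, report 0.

c̄ = (7 + 11 + 7 + 17 + 10 + 17 + 10 + 11 + 10 + 9 + 8 + 8 + 13 + 10 + 5 + 11 + 14 + 10 + 15 + 8) / 20 = 211 / 20 = 10.5500
LCL = c̄ − 3√c̄ = 10.5500 − 3 × 3.2481 = 0.8058

0.806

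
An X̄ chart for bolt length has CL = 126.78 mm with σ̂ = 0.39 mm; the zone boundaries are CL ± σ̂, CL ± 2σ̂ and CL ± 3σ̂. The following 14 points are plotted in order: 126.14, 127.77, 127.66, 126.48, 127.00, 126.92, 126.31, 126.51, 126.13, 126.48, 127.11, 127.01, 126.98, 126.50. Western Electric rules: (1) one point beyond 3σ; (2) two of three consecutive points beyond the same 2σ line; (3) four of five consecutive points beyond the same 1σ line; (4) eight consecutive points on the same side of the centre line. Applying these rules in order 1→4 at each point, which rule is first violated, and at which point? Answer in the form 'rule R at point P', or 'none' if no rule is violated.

Zone of each point (C = within 1σ̂, B = 1σ̂–2σ̂, A = 2σ̂–3σ̂, * = beyond 3σ̂; sign = side of CL): 1:-B, 2:+A, 3:+A, 4:-C, 5:+C, 6:+C, 7:-B, 8:-C, 9:-B, 10:-C, 11:+C, 12:+C, 13:+C, 14:-C
Rule 2 (two of three consecutive points beyond the same 2σ limit) is satisfied at point 3.

rule 2 at point 3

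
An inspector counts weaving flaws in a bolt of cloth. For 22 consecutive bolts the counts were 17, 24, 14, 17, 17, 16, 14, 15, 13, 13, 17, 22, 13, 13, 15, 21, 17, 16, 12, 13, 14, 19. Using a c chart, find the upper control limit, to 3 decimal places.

c̄ = (17 + 24 + 14 + 17 + 17 + 16 + 14 + 15 + 13 + 13 + 17 + 22 + 13 + 13 + 15 + 21 + 17 + 16 + 12 + 13 + 14 + 19) / 22 = 352 / 22 = 16.0000
UCL = c̄ + 3√c̄ = 16.0000 + 3 × √16.0000 = 16.0000 + 3 × 4.0000 = 28.0000

28.000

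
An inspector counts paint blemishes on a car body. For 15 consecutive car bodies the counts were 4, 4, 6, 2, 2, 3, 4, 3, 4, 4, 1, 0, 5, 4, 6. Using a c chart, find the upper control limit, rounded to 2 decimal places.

9.05

c̄ = (4 + 4 + 6 + 2 + 2 + 3 + 4 + 3 + 4 + 4 + 1 + 0 + 5 + 4 + 6) / 15 = 52 / 15 = 3.4667
UCL = c̄ + 3√c̄ = 3.4667 + 3 × √3.4667 = 3.4667 + 3 × 1.8619 = 9.0524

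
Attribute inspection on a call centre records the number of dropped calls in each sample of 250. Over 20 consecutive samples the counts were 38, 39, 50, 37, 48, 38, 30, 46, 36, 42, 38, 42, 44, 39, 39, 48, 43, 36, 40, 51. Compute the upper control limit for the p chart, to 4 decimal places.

0.2352

p̄ = Σdᵢ / (k·n) = 824 / (20 × 250) = 0.16480
UCL = p̄ + 3·√(p̄(1−p̄)/n) = 0.16480 + 3 × √(0.16480×0.83520/250) = 0.16480 + 3 × 0.02346 = 0.23519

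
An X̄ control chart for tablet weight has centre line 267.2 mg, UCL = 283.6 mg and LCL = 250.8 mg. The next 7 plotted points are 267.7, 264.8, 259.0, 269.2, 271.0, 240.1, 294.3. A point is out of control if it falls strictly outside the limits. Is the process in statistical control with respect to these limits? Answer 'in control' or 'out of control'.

out of control

Compare each point to [250.8, 283.6]: sample 6 = 240.1 < LCL; sample 7 = 294.3 > UCL.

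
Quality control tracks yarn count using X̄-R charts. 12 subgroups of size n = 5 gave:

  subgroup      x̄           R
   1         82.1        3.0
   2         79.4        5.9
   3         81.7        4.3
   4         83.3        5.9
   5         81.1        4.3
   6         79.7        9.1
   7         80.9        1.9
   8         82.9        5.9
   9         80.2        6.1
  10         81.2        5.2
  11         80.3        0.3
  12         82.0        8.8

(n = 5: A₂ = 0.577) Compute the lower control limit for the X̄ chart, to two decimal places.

78.31

X̄̄ = (82.1 + 79.4 + 81.7 + 83.3 + 81.1 + 79.7 + 80.9 + 82.9 + 80.2 + 81.2 + 80.3 + 82.0) / 12 = 974.8000 / 12 = 81.2333
R̄ = (3.0 + 5.9 + 4.3 + 5.9 + 4.3 + 9.1 + 1.9 + 5.9 + 6.1 + 5.2 + 0.3 + 8.8) / 12 = 60.7000 / 12 = 5.0583
LCL = X̄̄ − A₂·R̄ = 81.2333 − 0.577 × 5.0583 = 78.3147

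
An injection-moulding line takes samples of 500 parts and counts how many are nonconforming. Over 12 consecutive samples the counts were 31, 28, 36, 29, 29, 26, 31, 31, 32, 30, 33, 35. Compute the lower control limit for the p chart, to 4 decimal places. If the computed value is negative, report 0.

0.0295

p̄ = Σdᵢ / (k·n) = 371 / (12 × 500) = 0.06183
LCL = p̄ − 3·√(p̄(1−p̄)/n) = 0.06183 − 3 × 0.01077 = 0.02952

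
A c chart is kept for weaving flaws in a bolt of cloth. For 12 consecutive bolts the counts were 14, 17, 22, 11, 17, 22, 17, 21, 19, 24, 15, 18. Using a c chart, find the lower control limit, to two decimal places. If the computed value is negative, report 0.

5.33

c̄ = (14 + 17 + 22 + 11 + 17 + 22 + 17 + 21 + 19 + 24 + 15 + 18) / 12 = 217 / 12 = 18.0833
LCL = c̄ − 3√c̄ = 18.0833 − 3 × 4.2525 = 5.3260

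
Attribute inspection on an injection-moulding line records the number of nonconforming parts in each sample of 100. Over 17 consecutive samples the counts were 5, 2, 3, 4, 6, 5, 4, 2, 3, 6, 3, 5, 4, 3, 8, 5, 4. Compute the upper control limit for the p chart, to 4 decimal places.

0.1028

p̄ = Σdᵢ / (k·n) = 72 / (17 × 100) = 0.04235
UCL = p̄ + 3·√(p̄(1−p̄)/n) = 0.04235 + 3 × √(0.04235×0.95765/100) = 0.04235 + 3 × 0.02014 = 0.10277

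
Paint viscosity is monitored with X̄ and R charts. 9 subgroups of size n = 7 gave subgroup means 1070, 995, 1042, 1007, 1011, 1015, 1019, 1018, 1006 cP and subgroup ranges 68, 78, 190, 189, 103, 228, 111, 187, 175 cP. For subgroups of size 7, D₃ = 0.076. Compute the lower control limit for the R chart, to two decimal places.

11.22

R̄ = (68 + 78 + 190 + 189 + 103 + 228 + 111 + 187 + 175) / 9 = 1329.0000 / 9 = 147.6667
LCL_R = D₃·R̄ = 0.076 × 147.6667 = 11.2227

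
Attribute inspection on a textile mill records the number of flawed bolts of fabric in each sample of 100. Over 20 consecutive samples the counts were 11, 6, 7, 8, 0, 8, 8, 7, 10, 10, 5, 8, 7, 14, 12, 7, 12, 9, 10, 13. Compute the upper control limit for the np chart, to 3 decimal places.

17.011

p̄ = Σdᵢ / (k·n) = 172 / (20 × 100) = 0.08600
UCL = np̄ + 3·√(np̄(1−p̄)) = 8.6000 + 3 × √(8.6000×0.91400) = 8.6000 + 3 × 2.8036 = 17.0109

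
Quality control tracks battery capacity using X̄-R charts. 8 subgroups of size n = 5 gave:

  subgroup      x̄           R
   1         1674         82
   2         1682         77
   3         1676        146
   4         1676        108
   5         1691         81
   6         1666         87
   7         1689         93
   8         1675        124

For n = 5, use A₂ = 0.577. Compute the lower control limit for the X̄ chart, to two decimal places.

1621.07

X̄̄ = (1674 + 1682 + 1676 + 1676 + 1691 + 1666 + 1689 + 1675) / 8 = 13429.0000 / 8 = 1678.6250
R̄ = (82 + 77 + 146 + 108 + 81 + 87 + 93 + 124) / 8 = 798.0000 / 8 = 99.7500
LCL = X̄̄ − A₂·R̄ = 1678.6250 − 0.577 × 99.7500 = 1621.0693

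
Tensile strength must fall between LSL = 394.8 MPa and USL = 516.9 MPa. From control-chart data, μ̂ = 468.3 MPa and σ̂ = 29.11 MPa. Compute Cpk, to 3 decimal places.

0.557

Cpu = (USL − μ̂) / (3σ̂) = (516.9 − 468.3) / (3 × 29.11) = 0.5565; Cpl = (μ̂ − LSL) / (3σ̂) = (468.3 − 394.8) / (3 × 29.11) = 0.8416; Cpk = min(Cpu, Cpl) = 0.5565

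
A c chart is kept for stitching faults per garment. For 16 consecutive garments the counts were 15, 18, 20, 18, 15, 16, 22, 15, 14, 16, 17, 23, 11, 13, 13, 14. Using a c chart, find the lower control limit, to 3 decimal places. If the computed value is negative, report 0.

4.157

c̄ = (15 + 18 + 20 + 18 + 15 + 16 + 22 + 15 + 14 + 16 + 17 + 23 + 11 + 13 + 13 + 14) / 16 = 260 / 16 = 16.2500
LCL = c̄ − 3√c̄ = 16.2500 − 3 × 4.0311 = 4.1566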